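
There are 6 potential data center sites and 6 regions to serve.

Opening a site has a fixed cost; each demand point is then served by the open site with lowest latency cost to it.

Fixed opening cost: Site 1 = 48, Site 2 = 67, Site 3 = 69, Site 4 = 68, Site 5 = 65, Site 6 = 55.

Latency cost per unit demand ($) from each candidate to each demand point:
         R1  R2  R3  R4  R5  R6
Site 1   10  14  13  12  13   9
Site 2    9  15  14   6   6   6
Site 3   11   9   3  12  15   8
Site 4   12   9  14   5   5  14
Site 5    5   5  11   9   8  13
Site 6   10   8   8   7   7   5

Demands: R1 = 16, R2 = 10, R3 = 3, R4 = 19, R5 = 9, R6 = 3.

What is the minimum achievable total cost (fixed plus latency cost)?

475

Open {Site 4, Site 5}: assign each demand point to its cheapest open site.
  R1→Site 5 16×5=80, R2→Site 5 10×5=50, R3→Site 5 3×11=33, R4→Site 4 19×5=95, R5→Site 4 9×5=45, R6→Site 5 3×13=39
  latency cost 342, fixed 133 → total 475.
Compare {Site 2, Site 5}: latency cost 349 + fixed 132 = 481.
Compare {Site 5, Site 6}: latency cost 365 + fixed 120 = 485.
Compare {Site 4, Site 5, Site 6}: latency cost 309 + fixed 188 = 497.
All other subsets cost ≥ 481. Minimum total cost: 475.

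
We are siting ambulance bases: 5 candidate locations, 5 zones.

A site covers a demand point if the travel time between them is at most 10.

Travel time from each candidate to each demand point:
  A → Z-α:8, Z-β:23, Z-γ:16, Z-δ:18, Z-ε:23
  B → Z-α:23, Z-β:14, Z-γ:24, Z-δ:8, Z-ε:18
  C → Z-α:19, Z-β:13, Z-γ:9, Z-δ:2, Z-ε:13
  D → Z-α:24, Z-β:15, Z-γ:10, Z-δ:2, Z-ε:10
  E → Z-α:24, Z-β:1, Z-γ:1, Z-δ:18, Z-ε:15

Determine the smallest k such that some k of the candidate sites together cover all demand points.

Coverage sets (demand points within 10 of each site):
  A: {Z-α}
  B: {Z-δ}
  C: {Z-γ, Z-δ}
  D: {Z-γ, Z-δ, Z-ε}
  E: {Z-β, Z-γ}
No 2 sites suffice: every size-2 union leaves at least one demand point uncovered.
But {A, D, E} covers everything, so the minimum is 3.

3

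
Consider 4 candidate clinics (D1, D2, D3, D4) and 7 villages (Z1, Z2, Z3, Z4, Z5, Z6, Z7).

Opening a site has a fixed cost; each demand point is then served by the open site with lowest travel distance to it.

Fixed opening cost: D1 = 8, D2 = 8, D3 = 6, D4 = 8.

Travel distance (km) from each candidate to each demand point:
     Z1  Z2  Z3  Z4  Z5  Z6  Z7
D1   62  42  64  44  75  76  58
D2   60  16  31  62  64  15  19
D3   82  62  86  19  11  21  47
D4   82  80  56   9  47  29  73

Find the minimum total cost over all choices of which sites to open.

Open {D2, D3, D4}: assign each demand point to its cheapest open site.
  Z1→D2 60, Z2→D2 16, Z3→D2 31, Z4→D4 9, Z5→D3 11, Z6→D2 15, Z7→D2 19
  travel distance 161, fixed 22 → total 183.
Compare {D2, D3}: travel distance 171 + fixed 14 = 185.
Compare {D1, D2, D3, D4}: travel distance 161 + fixed 30 = 191.
Compare {D1, D2, D3}: travel distance 171 + fixed 22 = 193.
All other subsets cost ≥ 185. Minimum total cost: 183.

183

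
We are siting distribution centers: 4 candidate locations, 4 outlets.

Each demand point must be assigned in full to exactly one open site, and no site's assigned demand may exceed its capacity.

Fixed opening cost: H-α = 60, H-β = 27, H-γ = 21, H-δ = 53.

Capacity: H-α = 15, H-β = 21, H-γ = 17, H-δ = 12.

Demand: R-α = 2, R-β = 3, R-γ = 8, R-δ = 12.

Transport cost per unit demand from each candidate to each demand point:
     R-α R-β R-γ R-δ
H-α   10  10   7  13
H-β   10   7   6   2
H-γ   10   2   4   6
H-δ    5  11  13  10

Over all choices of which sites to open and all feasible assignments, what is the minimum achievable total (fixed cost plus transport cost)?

Open {H-β, H-γ}; cheapest assignment that respects the capacities:
  H-β (cap 21, load 14): R-α, R-δ — cost 2×10 + 12×2 = 44
  H-γ (cap 17, load 11): R-β, R-γ — cost 3×2 + 8×4 = 38
  Shipping 82, fixed 48 → total 130.
  Any other capacity-feasible assignment to {H-β, H-γ} ships for at least 82.
Compare {H-β, H-γ, H-δ}: its best feasible assignment gives total 173.
Compare {H-α, H-β, H-γ}: its best feasible assignment gives total 190.
Every other set of open sites that can feasibly serve all demand totals ≥ 173 even under its best assignment. Minimum: 130.

130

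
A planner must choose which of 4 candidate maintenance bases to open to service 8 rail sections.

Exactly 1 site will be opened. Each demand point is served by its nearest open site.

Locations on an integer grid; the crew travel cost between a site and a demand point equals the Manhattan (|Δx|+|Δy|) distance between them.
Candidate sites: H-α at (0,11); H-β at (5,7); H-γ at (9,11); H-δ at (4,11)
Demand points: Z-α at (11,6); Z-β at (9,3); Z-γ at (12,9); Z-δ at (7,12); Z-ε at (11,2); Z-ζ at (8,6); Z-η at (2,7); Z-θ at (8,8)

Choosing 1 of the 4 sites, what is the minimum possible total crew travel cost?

53

Open {H-β}.
  Z-α→H-β 7, Z-β→H-β 8, Z-γ→H-β 9, Z-δ→H-β 7, Z-ε→H-β 11, Z-ζ→H-β 4, Z-η→H-β 3, Z-θ→H-β 4  ⇒ total 53.
Compare {H-γ}: total 55.
Compare {H-δ}: total 77.
No size-1 selection does better; minimum is 53.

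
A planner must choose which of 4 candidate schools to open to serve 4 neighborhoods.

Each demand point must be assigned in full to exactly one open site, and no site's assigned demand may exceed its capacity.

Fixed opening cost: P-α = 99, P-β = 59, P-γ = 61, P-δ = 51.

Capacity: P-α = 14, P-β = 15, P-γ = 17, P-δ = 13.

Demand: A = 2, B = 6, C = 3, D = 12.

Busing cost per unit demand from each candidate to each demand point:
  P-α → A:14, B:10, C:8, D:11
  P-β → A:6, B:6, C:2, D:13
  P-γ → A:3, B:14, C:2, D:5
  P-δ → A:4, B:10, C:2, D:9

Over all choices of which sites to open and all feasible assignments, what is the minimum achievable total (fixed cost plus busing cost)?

Open {P-β, P-γ}; cheapest assignment that respects the capacities:
  P-β (cap 15, load 9): B, C — cost 6×6 + 3×2 = 42
  P-γ (cap 17, load 14): A, D — cost 2×3 + 12×5 = 66
  Shipping 108, fixed 120 → total 228.
  Any other capacity-feasible assignment to {P-β, P-γ} ships for at least 108.
Compare {P-γ, P-δ}: its best feasible assignment gives total 244.
Compare {P-β, P-δ}: its best feasible assignment gives total 272.
Every other set of open sites that can feasibly serve all demand totals ≥ 244 even under its best assignment. Minimum: 228.

228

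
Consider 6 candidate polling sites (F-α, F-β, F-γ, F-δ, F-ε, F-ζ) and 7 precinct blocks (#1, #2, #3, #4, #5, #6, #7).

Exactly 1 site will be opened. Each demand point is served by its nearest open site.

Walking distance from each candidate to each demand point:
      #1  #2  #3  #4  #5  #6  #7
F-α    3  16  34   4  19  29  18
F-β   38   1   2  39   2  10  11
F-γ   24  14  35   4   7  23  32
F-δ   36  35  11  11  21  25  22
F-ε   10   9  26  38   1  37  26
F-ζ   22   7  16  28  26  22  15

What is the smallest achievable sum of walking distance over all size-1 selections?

103

Open {F-β}.
  #1→F-β 38, #2→F-β 1, #3→F-β 2, #4→F-β 39, #5→F-β 2, #6→F-β 10, #7→F-β 11  ⇒ total 103.
Compare {F-α}: total 123.
Compare {F-ζ}: total 136.
No size-1 selection does better; minimum is 103.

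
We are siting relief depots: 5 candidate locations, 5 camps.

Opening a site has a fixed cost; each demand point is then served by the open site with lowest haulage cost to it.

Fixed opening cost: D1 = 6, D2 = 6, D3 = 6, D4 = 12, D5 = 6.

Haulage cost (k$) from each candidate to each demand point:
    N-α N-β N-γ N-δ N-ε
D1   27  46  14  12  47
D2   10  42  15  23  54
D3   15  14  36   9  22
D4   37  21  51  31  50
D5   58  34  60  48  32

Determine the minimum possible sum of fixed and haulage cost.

82

Open {D2, D3}: assign each demand point to its cheapest open site.
  N-α→D2 10, N-β→D3 14, N-γ→D2 15, N-δ→D3 9, N-ε→D3 22
  haulage cost 70, fixed 12 → total 82.
Compare {D1, D3}: haulage cost 74 + fixed 12 = 86.
Compare {D1, D2, D3}: haulage cost 69 + fixed 18 = 87.
Compare {D2, D3, D5}: haulage cost 70 + fixed 18 = 88.
All other subsets cost ≥ 86. Minimum total cost: 82.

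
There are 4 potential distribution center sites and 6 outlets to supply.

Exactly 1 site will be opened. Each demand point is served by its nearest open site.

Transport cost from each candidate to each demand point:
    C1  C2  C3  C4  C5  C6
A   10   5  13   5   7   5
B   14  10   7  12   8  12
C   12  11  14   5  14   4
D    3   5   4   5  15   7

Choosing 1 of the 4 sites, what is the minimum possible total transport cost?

39

Open {D}.
  C1→D 3, C2→D 5, C3→D 4, C4→D 5, C5→D 15, C6→D 7  ⇒ total 39.
Compare {A}: total 45.
Compare {C}: total 60.
No size-1 selection does better; minimum is 39.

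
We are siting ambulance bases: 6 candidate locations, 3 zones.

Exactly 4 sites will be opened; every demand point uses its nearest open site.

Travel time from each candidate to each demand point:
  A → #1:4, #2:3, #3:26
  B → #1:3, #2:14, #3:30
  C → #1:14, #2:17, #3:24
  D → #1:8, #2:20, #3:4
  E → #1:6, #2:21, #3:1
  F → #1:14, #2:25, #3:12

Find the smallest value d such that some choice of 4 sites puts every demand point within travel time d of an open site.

Open {A, B, C, E}.
  Farthest demand point is #1 at travel time 3 (to B); all others are ≤ 3.
With {A, B, D, E} the worst case is 3.
With {A, B, E, F} the worst case is 3.
No size-4 selection achieves below 3.

3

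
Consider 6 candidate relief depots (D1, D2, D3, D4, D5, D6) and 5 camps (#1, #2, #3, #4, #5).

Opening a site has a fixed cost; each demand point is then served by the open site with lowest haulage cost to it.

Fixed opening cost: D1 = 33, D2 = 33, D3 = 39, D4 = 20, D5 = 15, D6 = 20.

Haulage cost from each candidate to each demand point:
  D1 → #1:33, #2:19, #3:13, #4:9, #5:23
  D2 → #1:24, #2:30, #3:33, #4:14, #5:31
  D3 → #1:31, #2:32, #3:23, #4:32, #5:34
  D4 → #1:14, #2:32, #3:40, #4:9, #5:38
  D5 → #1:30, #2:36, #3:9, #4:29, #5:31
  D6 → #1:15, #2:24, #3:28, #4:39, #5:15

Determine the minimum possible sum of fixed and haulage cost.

Open {D1, D6}: assign each demand point to its cheapest open site.
  #1→D6 15, #2→D1 19, #3→D1 13, #4→D1 9, #5→D6 15
  haulage cost 71, fixed 53 → total 124.
Compare {D4, D5, D6}: haulage cost 71 + fixed 55 = 126.
Compare {D5, D6}: haulage cost 92 + fixed 35 = 127.
Compare {D1}: haulage cost 97 + fixed 33 = 130.
All other subsets cost ≥ 126. Minimum total cost: 124.

124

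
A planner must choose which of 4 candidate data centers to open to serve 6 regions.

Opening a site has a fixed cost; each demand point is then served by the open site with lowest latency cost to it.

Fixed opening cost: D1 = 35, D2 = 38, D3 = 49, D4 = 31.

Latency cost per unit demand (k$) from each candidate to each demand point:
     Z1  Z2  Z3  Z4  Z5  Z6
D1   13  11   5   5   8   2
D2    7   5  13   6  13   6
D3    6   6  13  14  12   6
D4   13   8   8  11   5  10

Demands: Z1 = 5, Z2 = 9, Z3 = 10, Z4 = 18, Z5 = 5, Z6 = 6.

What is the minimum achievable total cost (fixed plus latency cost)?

Open {D1, D2}: assign each demand point to its cheapest open site.
  Z1→D2 5×7=35, Z2→D2 9×5=45, Z3→D1 10×5=50, Z4→D1 18×5=90, Z5→D1 5×8=40, Z6→D1 6×2=12
  latency cost 272, fixed 73 → total 345.
Compare {D1, D3}: latency cost 276 + fixed 84 = 360.
Compare {D1, D2, D4}: latency cost 257 + fixed 104 = 361.
Compare {D1, D3, D4}: latency cost 261 + fixed 115 = 376.
All other subsets cost ≥ 360. Minimum total cost: 345.

345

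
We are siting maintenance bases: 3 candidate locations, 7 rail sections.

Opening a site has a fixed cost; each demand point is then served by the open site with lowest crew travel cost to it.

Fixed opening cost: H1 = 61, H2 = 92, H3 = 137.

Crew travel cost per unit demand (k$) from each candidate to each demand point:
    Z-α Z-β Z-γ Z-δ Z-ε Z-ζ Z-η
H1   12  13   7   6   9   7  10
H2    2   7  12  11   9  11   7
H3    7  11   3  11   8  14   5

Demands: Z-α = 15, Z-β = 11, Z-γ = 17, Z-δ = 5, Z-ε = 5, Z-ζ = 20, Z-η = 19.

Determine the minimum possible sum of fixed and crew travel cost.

727

Open {H1, H2}: assign each demand point to its cheapest open site.
  Z-α→H2 15×2=30, Z-β→H2 11×7=77, Z-γ→H1 17×7=119, Z-δ→H1 5×6=30, Z-ε→H1 5×9=45, Z-ζ→H1 20×7=140, Z-η→H2 19×7=133
  crew travel cost 574, fixed 153 → total 727.
Compare {H1, H2, H3}: crew travel cost 463 + fixed 290 = 753.
Compare {H1, H3}: crew travel cost 582 + fixed 198 = 780.
Compare {H2, H3}: crew travel cost 568 + fixed 229 = 797.
All other subsets cost ≥ 753. Minimum total cost: 727.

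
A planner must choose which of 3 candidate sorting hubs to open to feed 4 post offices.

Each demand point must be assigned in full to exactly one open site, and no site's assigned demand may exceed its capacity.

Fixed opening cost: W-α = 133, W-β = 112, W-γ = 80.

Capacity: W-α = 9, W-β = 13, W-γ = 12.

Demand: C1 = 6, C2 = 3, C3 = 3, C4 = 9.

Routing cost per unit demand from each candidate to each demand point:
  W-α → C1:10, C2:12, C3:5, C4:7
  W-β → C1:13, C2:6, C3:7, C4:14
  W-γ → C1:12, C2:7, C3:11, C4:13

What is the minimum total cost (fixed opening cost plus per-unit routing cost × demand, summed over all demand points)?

402

Open {W-α, W-γ}; cheapest assignment that respects the capacities:
  W-α (cap 9, load 9): C4 — cost 9×7 = 63
  W-γ (cap 12, load 12): C1, C2, C3 — cost 6×12 + 3×7 + 3×11 = 126
  Shipping 189, fixed 213 → total 402.
  Any other capacity-feasible assignment to {W-α, W-γ} ships for at least 189.
Compare {W-α, W-β}: its best feasible assignment gives total 425.
Compare {W-β, W-γ}: its best feasible assignment gives total 426.
Every other set of open sites that can feasibly serve all demand totals ≥ 425 even under its best assignment. Minimum: 402.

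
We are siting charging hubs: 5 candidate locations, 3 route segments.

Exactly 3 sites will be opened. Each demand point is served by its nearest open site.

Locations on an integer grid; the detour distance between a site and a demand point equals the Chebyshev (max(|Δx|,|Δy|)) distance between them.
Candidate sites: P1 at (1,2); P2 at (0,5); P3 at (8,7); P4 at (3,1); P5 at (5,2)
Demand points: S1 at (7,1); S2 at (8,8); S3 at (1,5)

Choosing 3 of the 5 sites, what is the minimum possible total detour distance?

4

Open {P2, P3, P5}.
  S1→P5 2, S2→P3 1, S3→P2 1  ⇒ total 4.
Compare {P1, P3, P5}: total 6.
Compare {P2, P3, P4}: total 6.
No size-3 selection does better; minimum is 4.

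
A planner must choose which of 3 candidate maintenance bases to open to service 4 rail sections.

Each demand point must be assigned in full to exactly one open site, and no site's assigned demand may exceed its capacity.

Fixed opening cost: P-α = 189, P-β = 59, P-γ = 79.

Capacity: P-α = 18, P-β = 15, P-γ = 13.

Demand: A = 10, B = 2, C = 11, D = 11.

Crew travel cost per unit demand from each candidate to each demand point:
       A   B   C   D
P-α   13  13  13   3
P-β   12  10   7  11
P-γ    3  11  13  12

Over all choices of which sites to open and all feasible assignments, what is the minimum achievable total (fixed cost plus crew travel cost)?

Open {P-α, P-β, P-γ}; cheapest assignment that respects the capacities:
  P-α (cap 18, load 11): D — cost 11×3 = 33
  P-β (cap 15, load 13): B, C — cost 2×10 + 11×7 = 97
  P-γ (cap 13, load 10): A — cost 10×3 = 30
  Shipping 160, fixed 327 → total 487.
  Any other capacity-feasible assignment to {P-α, P-β, P-γ} ships for at least 160.
Total demand is 34 and no other set of sites has combined capacity ≥ 34, so {P-α, P-β, P-γ} is the only feasible choice of open sites. Minimum: 487.

487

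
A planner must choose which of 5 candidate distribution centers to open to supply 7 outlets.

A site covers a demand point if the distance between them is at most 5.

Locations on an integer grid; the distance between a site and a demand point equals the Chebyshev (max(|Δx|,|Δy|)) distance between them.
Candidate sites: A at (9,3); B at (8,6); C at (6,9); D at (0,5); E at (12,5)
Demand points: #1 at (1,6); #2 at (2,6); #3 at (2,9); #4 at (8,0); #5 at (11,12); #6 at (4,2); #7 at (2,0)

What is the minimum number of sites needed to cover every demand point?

3

Coverage sets (demand points within 5 of each site):
  A: {#4, #6}
  B: {#6}
  C: {#1, #2, #3, #5}
  D: {#1, #2, #3, #6, #7}
  E: {#4}
No 2 sites suffice: every size-2 union leaves at least one demand point uncovered.
But {A, C, D} covers everything, so the minimum is 3.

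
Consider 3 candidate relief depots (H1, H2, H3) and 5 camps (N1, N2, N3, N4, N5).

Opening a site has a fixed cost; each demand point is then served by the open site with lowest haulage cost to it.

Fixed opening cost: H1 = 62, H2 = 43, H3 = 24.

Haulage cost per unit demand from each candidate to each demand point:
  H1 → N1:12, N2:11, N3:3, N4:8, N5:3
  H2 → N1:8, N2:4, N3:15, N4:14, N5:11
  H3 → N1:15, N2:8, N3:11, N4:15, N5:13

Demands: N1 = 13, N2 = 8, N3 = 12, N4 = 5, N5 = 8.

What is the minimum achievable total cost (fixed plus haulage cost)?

Open {H1, H2}: assign each demand point to its cheapest open site.
  N1→H2 13×8=104, N2→H2 8×4=32, N3→H1 12×3=36, N4→H1 5×8=40, N5→H1 8×3=24
  haulage cost 236, fixed 105 → total 341.
Compare {H1, H2, H3}: haulage cost 236 + fixed 129 = 365.
Compare {H1}: haulage cost 344 + fixed 62 = 406.
Compare {H1, H3}: haulage cost 320 + fixed 86 = 406.
All other subsets cost ≥ 365. Minimum total cost: 341.

341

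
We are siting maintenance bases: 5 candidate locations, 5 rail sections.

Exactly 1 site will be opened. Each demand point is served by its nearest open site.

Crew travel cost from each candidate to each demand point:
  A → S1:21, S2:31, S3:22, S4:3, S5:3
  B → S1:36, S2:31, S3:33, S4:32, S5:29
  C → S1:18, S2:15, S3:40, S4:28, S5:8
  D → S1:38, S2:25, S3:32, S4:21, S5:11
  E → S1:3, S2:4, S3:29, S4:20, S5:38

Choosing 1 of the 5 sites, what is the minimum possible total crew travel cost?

80

Open {A}.
  S1→A 21, S2→A 31, S3→A 22, S4→A 3, S5→A 3  ⇒ total 80.
Compare {E}: total 94.
Compare {C}: total 109.
No size-1 selection does better; minimum is 80.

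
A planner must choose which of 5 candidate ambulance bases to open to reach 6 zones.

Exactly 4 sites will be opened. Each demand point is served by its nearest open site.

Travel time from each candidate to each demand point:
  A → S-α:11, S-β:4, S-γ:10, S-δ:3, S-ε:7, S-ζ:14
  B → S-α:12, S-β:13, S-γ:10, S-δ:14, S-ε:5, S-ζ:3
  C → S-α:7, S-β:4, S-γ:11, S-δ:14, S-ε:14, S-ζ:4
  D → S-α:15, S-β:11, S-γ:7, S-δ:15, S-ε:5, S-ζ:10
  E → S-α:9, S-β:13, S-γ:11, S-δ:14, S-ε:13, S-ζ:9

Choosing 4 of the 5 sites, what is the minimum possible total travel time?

29

Open {A, B, C, D}.
  S-α→C 7, S-β→A 4, S-γ→D 7, S-δ→A 3, S-ε→B 5, S-ζ→B 3  ⇒ total 29.
Compare {A, C, D, E}: total 30.
Compare {A, B, D, E}: total 31.
No size-4 selection does better; minimum is 29.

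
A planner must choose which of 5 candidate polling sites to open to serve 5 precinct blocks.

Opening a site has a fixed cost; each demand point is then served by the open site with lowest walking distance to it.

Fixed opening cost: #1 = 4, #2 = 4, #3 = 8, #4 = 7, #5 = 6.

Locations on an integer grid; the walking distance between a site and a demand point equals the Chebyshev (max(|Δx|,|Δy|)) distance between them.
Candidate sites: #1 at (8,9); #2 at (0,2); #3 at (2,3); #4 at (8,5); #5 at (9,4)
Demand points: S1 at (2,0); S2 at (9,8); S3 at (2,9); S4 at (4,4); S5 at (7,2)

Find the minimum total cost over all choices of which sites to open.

Open {#1, #2}: assign each demand point to its cheapest open site.
  S1→#2 2, S2→#1 1, S3→#1 6, S4→#2 4, S5→#1 7
  walking distance 20, fixed 8 → total 28.
Compare {#4}: walking distance 22 + fixed 7 = 29.
Compare {#1, #3}: walking distance 17 + fixed 12 = 29.
Compare {#2, #4}: walking distance 18 + fixed 11 = 29.
All other subsets cost ≥ 29. Minimum total cost: 28.

28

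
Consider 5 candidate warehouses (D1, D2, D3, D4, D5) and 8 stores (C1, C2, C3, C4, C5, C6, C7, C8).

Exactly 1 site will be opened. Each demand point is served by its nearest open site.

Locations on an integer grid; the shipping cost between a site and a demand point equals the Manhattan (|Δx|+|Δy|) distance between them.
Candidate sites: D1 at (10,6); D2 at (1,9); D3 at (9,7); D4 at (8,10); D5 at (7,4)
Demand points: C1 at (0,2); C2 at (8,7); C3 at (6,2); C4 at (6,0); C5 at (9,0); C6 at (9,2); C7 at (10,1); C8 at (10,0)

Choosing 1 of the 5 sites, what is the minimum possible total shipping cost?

Open {D5}.
  C1→D5 9, C2→D5 4, C3→D5 3, C4→D5 5, C5→D5 6, C6→D5 4, C7→D5 6, C8→D5 7  ⇒ total 44.
Compare {D1}: total 58.
Compare {D3}: total 60.
No size-1 selection does better; minimum is 44.

44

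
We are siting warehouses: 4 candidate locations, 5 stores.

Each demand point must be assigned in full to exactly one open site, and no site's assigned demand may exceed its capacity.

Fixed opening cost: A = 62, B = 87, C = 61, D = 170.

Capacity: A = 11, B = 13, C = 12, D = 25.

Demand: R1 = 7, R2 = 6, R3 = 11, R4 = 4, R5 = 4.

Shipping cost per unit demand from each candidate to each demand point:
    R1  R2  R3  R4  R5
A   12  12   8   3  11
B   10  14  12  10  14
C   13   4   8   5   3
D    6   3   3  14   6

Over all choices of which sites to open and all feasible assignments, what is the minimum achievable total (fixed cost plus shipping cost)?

Open {C, D}; cheapest assignment that respects the capacities:
  C (cap 12, load 8): R4, R5 — cost 4×5 + 4×3 = 32
  D (cap 25, load 24): R1, R2, R3 — cost 7×6 + 6×3 + 11×3 = 93
  Shipping 125, fixed 231 → total 356.
  Any other capacity-feasible assignment to {C, D} ships for at least 125.
Compare {A, D}: its best feasible assignment gives total 381.
Compare {A, C, D}: its best feasible assignment gives total 410.
Every other set of open sites that can feasibly serve all demand totals ≥ 381 even under its best assignment. Minimum: 356.

356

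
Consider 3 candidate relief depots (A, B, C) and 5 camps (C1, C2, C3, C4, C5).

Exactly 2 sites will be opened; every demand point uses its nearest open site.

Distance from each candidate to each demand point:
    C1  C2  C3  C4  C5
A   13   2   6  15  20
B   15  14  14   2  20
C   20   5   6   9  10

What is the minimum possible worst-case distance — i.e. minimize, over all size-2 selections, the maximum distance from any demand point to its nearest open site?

Open {A, C}.
  Farthest demand point is C1 at distance 13 (to A); all others are ≤ 13.
With {B, C} the worst case is 15.
With {A, B} the worst case is 20.
No size-2 selection achieves below 13.

13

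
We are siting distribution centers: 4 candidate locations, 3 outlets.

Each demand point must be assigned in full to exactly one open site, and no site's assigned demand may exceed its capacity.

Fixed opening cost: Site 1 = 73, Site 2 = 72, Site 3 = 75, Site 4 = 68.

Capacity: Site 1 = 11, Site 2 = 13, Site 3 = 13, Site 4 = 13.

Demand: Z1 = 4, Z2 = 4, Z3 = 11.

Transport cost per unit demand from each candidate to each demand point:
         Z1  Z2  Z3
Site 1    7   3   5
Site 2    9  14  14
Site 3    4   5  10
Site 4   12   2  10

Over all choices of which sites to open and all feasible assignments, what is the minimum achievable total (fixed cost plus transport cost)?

Open {Site 1, Site 3}; cheapest assignment that respects the capacities:
  Site 1 (cap 11, load 11): Z3 — cost 11×5 = 55
  Site 3 (cap 13, load 8): Z1, Z2 — cost 4×4 + 4×5 = 36
  Shipping 91, fixed 148 → total 239.
  Any other capacity-feasible assignment to {Site 1, Site 3} ships for at least 91.
Compare {Site 1, Site 4}: its best feasible assignment gives total 252.
Compare {Site 3, Site 4}: its best feasible assignment gives total 289.
Every other set of open sites that can feasibly serve all demand totals ≥ 252 even under its best assignment. Minimum: 239.

239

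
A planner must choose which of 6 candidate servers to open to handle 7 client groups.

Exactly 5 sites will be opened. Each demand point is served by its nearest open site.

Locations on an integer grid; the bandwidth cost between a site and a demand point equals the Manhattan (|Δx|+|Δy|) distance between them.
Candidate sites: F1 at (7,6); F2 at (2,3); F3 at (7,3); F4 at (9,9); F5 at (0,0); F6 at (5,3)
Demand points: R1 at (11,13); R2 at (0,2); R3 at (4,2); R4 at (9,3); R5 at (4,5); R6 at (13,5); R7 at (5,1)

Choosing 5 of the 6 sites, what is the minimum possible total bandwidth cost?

24

Open {F1, F3, F4, F5, F6}.
  R1→F4 6, R2→F5 2, R3→F6 2, R4→F3 2, R5→F6 3, R6→F1 7, R7→F6 2  ⇒ total 24.
Compare {F1, F2, F3, F4, F6}: total 25.
Compare {F2, F3, F4, F5, F6}: total 25.
No size-5 selection does better; minimum is 24.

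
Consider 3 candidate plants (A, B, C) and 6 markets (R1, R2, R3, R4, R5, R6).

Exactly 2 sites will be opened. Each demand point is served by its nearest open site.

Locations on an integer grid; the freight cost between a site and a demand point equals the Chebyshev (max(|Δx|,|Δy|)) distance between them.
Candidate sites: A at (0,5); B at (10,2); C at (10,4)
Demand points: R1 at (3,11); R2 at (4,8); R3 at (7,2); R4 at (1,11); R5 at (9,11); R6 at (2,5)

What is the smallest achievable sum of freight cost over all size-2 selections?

Open {A, C}.
  R1→A 6, R2→A 4, R3→C 3, R4→A 6, R5→C 7, R6→A 2  ⇒ total 28.
Compare {A, B}: total 30.
Compare {B, C}: total 40.

28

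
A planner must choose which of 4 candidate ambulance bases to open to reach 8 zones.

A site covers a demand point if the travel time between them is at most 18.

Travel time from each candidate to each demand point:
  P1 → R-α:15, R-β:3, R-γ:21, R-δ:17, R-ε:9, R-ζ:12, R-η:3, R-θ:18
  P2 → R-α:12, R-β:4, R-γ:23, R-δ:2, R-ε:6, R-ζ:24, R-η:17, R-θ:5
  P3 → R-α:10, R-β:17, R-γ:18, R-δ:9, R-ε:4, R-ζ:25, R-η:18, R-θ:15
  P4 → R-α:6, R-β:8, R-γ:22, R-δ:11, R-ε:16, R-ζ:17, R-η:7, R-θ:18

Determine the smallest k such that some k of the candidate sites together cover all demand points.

Coverage sets (demand points within 18 of each site):
  P1: {R-α, R-β, R-δ, R-ε, R-ζ, R-η, R-θ}
  P2: {R-α, R-β, R-δ, R-ε, R-η, R-θ}
  P3: {R-α, R-β, R-γ, R-δ, R-ε, R-η, R-θ}
  P4: {R-α, R-β, R-δ, R-ε, R-ζ, R-η, R-θ}
No single site covers all 8 demand points.
But {P1, P3} covers everything, so the minimum is 2.

2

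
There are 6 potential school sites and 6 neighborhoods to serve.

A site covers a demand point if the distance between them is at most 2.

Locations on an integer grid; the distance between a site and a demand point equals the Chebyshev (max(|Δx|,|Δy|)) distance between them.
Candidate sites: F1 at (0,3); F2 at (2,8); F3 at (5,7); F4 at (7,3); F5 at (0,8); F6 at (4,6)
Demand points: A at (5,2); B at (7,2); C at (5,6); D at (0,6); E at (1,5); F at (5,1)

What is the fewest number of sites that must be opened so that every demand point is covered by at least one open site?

4

Coverage sets (demand points within 2 of each site):
  F1: {E}
  F2: {D}
  F3: {C}
  F4: {A, B, F}
  F5: {D}
  F6: {C}
No 3 sites suffice: every size-3 union leaves at least one demand point uncovered.
But {F1, F2, F3, F4} covers everything, so the minimum is 4.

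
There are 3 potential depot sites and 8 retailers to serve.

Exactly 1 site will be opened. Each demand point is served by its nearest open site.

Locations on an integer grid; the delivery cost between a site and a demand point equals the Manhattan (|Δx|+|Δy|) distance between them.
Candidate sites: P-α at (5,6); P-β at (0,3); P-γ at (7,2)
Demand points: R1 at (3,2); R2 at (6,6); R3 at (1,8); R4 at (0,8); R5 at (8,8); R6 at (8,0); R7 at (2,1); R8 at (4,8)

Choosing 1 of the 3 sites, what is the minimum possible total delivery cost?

45

Open {P-α}.
  R1→P-α 6, R2→P-α 1, R3→P-α 6, R4→P-α 7, R5→P-α 5, R6→P-α 9, R7→P-α 8, R8→P-α 3  ⇒ total 45.
Compare {P-γ}: total 59.
Compare {P-β}: total 61.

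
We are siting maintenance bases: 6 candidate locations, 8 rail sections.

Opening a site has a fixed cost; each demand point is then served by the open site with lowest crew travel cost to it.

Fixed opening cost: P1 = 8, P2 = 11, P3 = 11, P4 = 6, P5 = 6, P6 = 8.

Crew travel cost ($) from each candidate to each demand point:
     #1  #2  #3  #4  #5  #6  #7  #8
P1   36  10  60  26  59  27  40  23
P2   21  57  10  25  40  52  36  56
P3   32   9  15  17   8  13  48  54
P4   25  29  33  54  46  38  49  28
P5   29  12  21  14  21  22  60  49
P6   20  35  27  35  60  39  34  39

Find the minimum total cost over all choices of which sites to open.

Open {P1, P3, P6}: assign each demand point to its cheapest open site.
  #1→P6 20, #2→P3 9, #3→P3 15, #4→P3 17, #5→P3 8, #6→P3 13, #7→P6 34, #8→P1 23
  crew travel cost 139, fixed 27 → total 166.
Compare {P1, P2, P3}: crew travel cost 137 + fixed 30 = 167.
Compare {P3, P4, P6}: crew travel cost 144 + fixed 25 = 169.
Compare {P1, P3, P5, P6}: crew travel cost 136 + fixed 33 = 169.
All other subsets cost ≥ 167. Minimum total cost: 166.

166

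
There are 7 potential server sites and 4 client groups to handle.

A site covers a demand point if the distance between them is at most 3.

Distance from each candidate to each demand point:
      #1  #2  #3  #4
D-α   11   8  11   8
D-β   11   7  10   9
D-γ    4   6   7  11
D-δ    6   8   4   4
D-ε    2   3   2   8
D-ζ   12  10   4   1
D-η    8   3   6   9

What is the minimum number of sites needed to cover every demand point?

2

Coverage sets (demand points within 3 of each site):
  D-α: {}
  D-β: {}
  D-γ: {}
  D-δ: {}
  D-ε: {#1, #2, #3}
  D-ζ: {#4}
  D-η: {#2}
No single site covers all 4 demand points.
But {D-ε, D-ζ} covers everything, so the minimum is 2.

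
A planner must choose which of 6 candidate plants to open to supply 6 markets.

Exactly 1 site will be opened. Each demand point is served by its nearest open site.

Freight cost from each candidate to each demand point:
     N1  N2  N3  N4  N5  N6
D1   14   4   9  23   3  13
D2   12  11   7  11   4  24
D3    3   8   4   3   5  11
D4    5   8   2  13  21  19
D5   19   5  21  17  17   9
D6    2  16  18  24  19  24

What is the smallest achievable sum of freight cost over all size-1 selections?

34

Open {D3}.
  N1→D3 3, N2→D3 8, N3→D3 4, N4→D3 3, N5→D3 5, N6→D3 11  ⇒ total 34.
Compare {D1}: total 66.
Compare {D4}: total 68.
No size-1 selection does better; minimum is 34.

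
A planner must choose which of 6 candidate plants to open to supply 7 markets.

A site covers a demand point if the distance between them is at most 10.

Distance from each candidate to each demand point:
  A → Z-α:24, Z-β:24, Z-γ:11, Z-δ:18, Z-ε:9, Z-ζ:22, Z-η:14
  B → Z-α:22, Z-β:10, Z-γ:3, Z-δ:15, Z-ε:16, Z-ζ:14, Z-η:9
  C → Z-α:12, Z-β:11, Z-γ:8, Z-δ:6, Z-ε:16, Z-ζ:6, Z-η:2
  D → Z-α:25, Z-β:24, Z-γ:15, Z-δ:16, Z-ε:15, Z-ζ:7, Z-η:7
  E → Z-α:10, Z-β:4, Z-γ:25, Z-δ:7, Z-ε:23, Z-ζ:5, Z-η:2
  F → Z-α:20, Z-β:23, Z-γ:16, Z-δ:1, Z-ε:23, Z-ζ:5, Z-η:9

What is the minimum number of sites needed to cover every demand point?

Coverage sets (demand points within 10 of each site):
  A: {Z-ε}
  B: {Z-β, Z-γ, Z-η}
  C: {Z-γ, Z-δ, Z-ζ, Z-η}
  D: {Z-ζ, Z-η}
  E: {Z-α, Z-β, Z-δ, Z-ζ, Z-η}
  F: {Z-δ, Z-ζ, Z-η}
No 2 sites suffice: every size-2 union leaves at least one demand point uncovered.
But {A, B, E} covers everything, so the minimum is 3.

3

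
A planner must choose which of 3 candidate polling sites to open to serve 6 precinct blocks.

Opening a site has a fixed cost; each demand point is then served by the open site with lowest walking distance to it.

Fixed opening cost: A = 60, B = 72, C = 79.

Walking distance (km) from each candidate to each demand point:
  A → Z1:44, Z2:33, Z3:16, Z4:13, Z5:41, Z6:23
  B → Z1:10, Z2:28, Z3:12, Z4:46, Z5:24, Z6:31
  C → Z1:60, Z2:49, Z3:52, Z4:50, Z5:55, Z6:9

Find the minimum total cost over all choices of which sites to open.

223

Open {B}: assign each demand point to its cheapest open site.
  Z1→B 10, Z2→B 28, Z3→B 12, Z4→B 46, Z5→B 24, Z6→B 31
  walking distance 151, fixed 72 → total 223.
Compare {A}: walking distance 170 + fixed 60 = 230.
Compare {A, B}: walking distance 110 + fixed 132 = 242.
Compare {B, C}: walking distance 129 + fixed 151 = 280.
All other subsets cost ≥ 230. Minimum total cost: 223.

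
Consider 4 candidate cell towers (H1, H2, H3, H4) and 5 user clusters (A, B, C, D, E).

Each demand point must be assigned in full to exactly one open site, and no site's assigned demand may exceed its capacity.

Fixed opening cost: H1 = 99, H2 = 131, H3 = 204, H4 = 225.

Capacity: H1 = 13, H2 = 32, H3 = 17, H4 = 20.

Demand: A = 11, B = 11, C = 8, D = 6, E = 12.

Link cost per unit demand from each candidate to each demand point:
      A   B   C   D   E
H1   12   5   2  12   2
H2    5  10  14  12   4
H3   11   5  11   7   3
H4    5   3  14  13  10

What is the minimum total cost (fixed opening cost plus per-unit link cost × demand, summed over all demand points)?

647

Open {H2, H3}; cheapest assignment that respects the capacities:
  H2 (cap 32, load 31): A, C, E — cost 11×5 + 8×14 + 12×4 = 215
  H3 (cap 17, load 17): B, D — cost 11×5 + 6×7 = 97
  Shipping 312, fixed 335 → total 647.
  Any other capacity-feasible assignment to {H2, H3} ships for at least 312.
Compare {H1, H2, H3}: its best feasible assignment gives total 650.
Compare {H2, H4}: its best feasible assignment gives total 676.
Every other set of open sites that can feasibly serve all demand totals ≥ 650 even under its best assignment. Minimum: 647.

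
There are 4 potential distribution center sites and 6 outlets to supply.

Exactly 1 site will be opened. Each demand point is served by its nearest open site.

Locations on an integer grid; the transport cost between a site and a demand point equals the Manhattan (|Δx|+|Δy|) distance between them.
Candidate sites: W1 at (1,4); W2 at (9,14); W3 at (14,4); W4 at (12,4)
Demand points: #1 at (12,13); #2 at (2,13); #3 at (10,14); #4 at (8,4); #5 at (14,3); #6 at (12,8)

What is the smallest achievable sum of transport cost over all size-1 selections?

Open {W2}.
  #1→W2 4, #2→W2 8, #3→W2 1, #4→W2 11, #5→W2 16, #6→W2 9  ⇒ total 49.
Compare {W4}: total 51.
Compare {W3}: total 59.
No size-1 selection does better; minimum is 49.

49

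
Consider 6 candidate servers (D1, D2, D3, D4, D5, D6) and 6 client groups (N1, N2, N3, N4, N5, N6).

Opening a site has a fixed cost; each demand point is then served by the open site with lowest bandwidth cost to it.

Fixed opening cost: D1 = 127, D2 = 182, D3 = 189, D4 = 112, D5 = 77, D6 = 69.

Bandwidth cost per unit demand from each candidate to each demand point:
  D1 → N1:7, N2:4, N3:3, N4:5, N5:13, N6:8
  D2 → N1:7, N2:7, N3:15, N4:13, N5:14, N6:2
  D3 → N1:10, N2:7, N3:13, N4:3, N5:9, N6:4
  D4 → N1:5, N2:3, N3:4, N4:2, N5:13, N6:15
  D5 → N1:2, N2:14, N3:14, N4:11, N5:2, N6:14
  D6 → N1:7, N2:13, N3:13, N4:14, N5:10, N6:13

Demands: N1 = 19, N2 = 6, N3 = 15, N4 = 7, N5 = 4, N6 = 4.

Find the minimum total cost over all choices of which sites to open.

383

Open {D4, D5}: assign each demand point to its cheapest open site.
  N1→D5 19×2=38, N2→D4 6×3=18, N3→D4 15×4=60, N4→D4 7×2=14, N5→D5 4×2=8, N6→D5 4×14=56
  bandwidth cost 194, fixed 189 → total 383.
Compare {D1, D5}: bandwidth cost 182 + fixed 204 = 386.
Compare {D4}: bandwidth cost 299 + fixed 112 = 411.
Compare {D1}: bandwidth cost 321 + fixed 127 = 448.
All other subsets cost ≥ 386. Minimum total cost: 383.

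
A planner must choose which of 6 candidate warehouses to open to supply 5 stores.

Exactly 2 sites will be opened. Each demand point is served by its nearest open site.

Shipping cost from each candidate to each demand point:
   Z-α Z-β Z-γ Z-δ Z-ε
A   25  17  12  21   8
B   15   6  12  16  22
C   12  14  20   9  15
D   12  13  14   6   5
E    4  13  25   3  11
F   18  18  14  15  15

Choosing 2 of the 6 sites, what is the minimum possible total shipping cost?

36

Open {B, E}.
  Z-α→E 4, Z-β→B 6, Z-γ→B 12, Z-δ→E 3, Z-ε→E 11  ⇒ total 36.
Compare {D, E}: total 39.
Compare {A, E}: total 40.
No size-2 selection does better; minimum is 36.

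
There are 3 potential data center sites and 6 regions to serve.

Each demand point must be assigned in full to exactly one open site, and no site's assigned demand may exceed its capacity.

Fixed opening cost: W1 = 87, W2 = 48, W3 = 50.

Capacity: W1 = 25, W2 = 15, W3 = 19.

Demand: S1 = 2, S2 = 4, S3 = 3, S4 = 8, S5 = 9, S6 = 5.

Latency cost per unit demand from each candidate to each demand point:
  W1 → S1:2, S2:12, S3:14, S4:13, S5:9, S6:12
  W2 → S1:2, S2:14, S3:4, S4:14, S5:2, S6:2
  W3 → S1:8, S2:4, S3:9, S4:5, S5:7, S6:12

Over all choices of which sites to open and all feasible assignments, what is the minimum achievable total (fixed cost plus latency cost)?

225

Open {W2, W3}; cheapest assignment that respects the capacities:
  W2 (cap 15, load 14): S5, S6 — cost 9×2 + 5×2 = 28
  W3 (cap 19, load 17): S1, S2, S3, S4 — cost 2×8 + 4×4 + 3×9 + 8×5 = 99
  Shipping 127, fixed 98 → total 225.
  Any other capacity-feasible assignment to {W2, W3} ships for at least 127.
Compare {W1, W2, W3}: its best feasible assignment gives total 300.
Compare {W1, W2}: its best feasible assignment gives total 361.
Every other set of open sites that can feasibly serve all demand totals ≥ 300 even under its best assignment. Minimum: 225.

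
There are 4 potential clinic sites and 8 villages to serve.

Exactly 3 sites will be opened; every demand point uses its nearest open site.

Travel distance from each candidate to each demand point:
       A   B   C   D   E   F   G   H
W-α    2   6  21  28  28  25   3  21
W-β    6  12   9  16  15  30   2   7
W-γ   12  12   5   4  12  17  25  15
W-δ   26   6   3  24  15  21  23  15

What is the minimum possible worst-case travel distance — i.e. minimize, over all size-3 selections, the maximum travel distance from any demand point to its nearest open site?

17

Open {W-α, W-β, W-γ}.
  Farthest demand point is F at travel distance 17 (to W-γ); all others are ≤ 17.
With {W-α, W-γ, W-δ} the worst case is 17.
With {W-β, W-γ, W-δ} the worst case is 17.
No size-3 selection achieves below 17.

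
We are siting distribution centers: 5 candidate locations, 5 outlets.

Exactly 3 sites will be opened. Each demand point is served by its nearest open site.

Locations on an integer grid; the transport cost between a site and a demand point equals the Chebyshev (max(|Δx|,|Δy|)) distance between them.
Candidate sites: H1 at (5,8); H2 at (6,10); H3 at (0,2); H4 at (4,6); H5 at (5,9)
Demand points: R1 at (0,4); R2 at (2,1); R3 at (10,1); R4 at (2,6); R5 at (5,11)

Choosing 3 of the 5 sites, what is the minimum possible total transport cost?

13

Open {H2, H3, H4}.
  R1→H3 2, R2→H3 2, R3→H4 6, R4→H4 2, R5→H2 1  ⇒ total 13.
Compare {H3, H4, H5}: total 14.
Compare {H1, H2, H3}: total 15.
No size-3 selection does better; minimum is 13.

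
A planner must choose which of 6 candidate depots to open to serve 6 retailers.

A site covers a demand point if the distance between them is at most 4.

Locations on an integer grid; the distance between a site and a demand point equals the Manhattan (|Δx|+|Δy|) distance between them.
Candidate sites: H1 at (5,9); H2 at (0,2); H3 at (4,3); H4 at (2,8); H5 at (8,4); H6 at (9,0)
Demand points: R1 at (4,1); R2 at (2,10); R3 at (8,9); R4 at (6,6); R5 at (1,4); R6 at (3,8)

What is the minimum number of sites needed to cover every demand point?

Coverage sets (demand points within 4 of each site):
  H1: {R2, R3, R4, R6}
  H2: {R5}
  H3: {R1, R5}
  H4: {R2, R6}
  H5: {R4}
  H6: {}
No single site covers all 6 demand points.
But {H1, H3} covers everything, so the minimum is 2.

2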